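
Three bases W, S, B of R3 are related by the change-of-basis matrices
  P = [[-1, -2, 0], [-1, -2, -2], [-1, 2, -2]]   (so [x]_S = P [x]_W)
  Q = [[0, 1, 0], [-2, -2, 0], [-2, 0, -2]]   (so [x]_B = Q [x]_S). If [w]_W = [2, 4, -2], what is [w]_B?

[-6, 32, 0]

First [w]_S = P [w]_W = [-10, -6, 10].
Then [w]_B = Q [w]_S = [-6, 32, 0].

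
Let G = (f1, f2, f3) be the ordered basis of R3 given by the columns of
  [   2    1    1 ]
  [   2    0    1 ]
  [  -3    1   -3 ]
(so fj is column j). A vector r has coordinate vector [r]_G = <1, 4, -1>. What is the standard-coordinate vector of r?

<5, 1, 4>

The coordinates say r = f1 + 4f2 - f3; adding the scaled basis vectors gives <5, 1, 4>.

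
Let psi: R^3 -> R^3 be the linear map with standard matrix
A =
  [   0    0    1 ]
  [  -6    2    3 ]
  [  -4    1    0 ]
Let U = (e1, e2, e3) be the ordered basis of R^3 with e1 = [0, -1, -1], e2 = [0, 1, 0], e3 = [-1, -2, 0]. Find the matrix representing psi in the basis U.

Let P have columns e1, ..., e3. Then [psi]_U = P^(-1) A P.
Here det P = -1, so P^(-1) is integer; computing A P first and then P^(-1)(A P) gives [[1, -1, -2], [-2, 1, 0], [1, 0, 0]].

[[1, -1, -2], [-2, 1, 0], [1, 0, 0]]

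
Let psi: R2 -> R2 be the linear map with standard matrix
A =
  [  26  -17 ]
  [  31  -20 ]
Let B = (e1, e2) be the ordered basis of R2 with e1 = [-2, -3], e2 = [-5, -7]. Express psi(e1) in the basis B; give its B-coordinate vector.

Compute psi(e1) = A e1 = [-1, -2] in standard coordinates.
Then write this in B-coordinates: solve for y in y_1 e1 + y_2 e2 = [-1, -2].
This gives y = [3, -1], which is column 1 of [psi]_B.

[3, -1]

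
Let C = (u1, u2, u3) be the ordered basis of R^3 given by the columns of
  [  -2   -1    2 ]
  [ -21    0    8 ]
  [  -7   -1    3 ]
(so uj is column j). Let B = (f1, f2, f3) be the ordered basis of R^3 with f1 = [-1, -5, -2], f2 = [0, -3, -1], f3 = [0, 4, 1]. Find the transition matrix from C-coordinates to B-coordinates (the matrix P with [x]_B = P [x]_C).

[[2, 1, -2], [1, 1, 2], [-2, 2, 1]]

Take x = uj: its C-coordinates are the j-th standard unit vector, so P e_j — column j of P — equals [uj]_B.
u1 = 2f1 + f2 - 2f3, giving column 1 = [2, 1, -2]; repeating for each j gives P = [[2, 1, -2], [1, 1, 2], [-2, 2, 1]].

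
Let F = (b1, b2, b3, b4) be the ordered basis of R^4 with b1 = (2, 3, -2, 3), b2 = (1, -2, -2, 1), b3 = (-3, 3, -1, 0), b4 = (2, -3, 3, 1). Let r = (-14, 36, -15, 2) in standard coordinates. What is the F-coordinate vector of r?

[r]_F is the unique c with M c = r, where M has columns b1, ..., b4.
Row-reducing the augmented matrix [M | r] gives c = (3, -3, 3, -4).
Check: 3b1 - 3b2 + 3b3 - 4b4 = (-14, 36, -15, 2).

(3, -3, 3, -4)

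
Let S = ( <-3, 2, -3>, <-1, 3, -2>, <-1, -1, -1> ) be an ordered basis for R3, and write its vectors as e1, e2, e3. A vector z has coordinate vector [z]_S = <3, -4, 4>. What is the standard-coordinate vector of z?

z = M [z]_S, where M has columns e1, ..., e3.
Carrying out the matrix-vector product, z = <-9, -10, -5>.

<-9, -10, -5>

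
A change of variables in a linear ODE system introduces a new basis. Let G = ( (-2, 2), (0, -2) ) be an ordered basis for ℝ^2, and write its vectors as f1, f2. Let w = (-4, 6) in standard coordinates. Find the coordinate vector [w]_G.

[w]_G is the unique c with M c = w, where M has columns f1, f2.
System: -2c_1 + 0c_2 = -4, 2c_1 - 2c_2 = 6; solving gives c_1 = 2, c_2 = -1.
Check: 2f1 - f2 = (-4, 6).

(2, -1)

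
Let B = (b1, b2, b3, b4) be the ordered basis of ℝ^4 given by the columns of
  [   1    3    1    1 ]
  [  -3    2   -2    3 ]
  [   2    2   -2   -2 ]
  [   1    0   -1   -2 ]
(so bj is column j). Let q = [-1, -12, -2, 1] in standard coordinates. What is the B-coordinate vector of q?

[1, -1, 2, -1]

Write q = c_1 b1 + ... + c_4 b4 and solve for the c_i.
Solving this 4x4 system gives c = (1, -1, 2, -1).
Check: b1 - b2 + 2b3 - b4 = [-1, -12, -2, 1].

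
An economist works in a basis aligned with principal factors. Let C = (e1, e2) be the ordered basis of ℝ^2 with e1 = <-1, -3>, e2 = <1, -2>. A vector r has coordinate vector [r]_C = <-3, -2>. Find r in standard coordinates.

<1, 13>

r = M [r]_C, where M has columns e1, e2.
Carrying out the matrix-vector product, r = <1, 13>.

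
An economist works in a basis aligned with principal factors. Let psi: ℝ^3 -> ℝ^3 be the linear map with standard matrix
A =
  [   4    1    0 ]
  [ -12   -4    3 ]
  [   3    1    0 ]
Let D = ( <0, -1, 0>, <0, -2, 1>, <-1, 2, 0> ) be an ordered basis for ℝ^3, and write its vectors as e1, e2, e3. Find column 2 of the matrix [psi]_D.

Column 2 of [psi]_D is the D-coordinate vector of psi(e2).
In standard coordinates psi(e2) = A e2 = <-2, 11, -2>.
Converting to D: <-2, 11, -2> = -3e1 - 2e2 + 2e3, so the coordinate vector is <-3, -2, 2>.

<-3, -2, 2>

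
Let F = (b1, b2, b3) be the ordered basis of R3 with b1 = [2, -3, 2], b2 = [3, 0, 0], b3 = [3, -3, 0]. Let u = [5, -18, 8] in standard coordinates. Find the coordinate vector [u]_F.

[4, -3, 2]

[u]_F is the unique c with M c = u, where M has columns b1, ..., b3.
Row-reducing the augmented matrix [M | u] gives c = (4, -3, 2).
Check: 4b1 - 3b2 + 2b3 = [5, -18, 8].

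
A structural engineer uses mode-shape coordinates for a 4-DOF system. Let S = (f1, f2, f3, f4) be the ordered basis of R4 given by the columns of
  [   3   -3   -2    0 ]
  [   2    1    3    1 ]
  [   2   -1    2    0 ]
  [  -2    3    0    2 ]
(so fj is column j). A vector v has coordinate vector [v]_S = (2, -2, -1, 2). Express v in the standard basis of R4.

The coordinates say v = 2f1 - 2f2 - f3 + 2f4; adding the scaled basis vectors gives (14, 1, 4, -6).

(14, 1, 4, -6)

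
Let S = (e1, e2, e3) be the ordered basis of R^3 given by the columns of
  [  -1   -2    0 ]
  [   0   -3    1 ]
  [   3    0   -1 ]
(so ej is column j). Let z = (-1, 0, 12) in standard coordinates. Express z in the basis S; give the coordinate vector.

Write z = c_1 e1 + ... + c_3 e3 and solve for the c_i.
Row-reducing the augmented matrix [M | z] gives c = (3, -1, -3).
Check: 3e1 - e2 - 3e3 = (-1, 0, 12).

(3, -1, -3)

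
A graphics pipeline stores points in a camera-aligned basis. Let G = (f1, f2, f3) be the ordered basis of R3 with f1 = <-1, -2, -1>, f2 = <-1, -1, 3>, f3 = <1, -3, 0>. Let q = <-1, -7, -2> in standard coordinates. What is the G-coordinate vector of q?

<2, 0, 1>

[q]_G is the unique c with M c = q, where M has columns f1, ..., f3.
Solving this 3x3 system gives c = (2, 0, 1).
Check: 2f1 + 0·f2 + f3 = <-1, -7, -2>.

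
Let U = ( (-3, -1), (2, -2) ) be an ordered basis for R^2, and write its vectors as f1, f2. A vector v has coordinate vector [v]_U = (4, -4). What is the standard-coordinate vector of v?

(-20, 4)

v = M [v]_U, where M has columns f1, f2.
Carrying out the matrix-vector product, v = (-20, 4).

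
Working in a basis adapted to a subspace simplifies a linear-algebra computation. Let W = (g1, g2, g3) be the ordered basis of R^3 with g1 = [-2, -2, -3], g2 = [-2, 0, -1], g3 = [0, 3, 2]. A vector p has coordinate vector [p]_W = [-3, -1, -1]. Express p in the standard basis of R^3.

[8, 3, 8]

p = M [p]_W, where M has columns g1, ..., g3.
Carrying out the matrix-vector product, p = [8, 3, 8].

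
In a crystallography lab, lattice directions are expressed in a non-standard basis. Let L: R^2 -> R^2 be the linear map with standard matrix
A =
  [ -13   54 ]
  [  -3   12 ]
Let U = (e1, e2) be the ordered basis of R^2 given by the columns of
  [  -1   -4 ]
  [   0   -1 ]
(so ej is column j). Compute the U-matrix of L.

[[-1, 2], [-3, 0]]

The j-th column of [L]_U is [L(ej)]_U.
L(e1) = A e1 = (13, 3) = -e1 - 3e2, so column 1 is (-1, -3).
Repeating for e2 and assembling the columns gives [[-1, 2], [-3, 0]].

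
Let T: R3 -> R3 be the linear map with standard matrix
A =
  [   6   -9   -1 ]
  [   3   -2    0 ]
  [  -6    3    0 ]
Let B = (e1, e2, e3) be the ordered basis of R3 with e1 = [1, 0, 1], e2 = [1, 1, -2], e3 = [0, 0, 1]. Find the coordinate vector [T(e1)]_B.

[2, 3, -2]

Column 1 of [T]_B is the B-coordinate vector of T(e1).
In standard coordinates T(e1) = A e1 = [5, 3, -6].
Converting to B: [5, 3, -6] = 2e1 + 3e2 - 2e3, so the coordinate vector is [2, 3, -2].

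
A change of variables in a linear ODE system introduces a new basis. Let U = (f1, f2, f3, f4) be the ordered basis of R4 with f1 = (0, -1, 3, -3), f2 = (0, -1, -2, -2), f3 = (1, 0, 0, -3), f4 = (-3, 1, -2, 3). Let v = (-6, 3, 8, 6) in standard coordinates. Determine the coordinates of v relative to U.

(2, -3, 0, 2)

[v]_U is the unique c with M c = v, where M has columns f1, ..., f4.
Row-reducing the augmented matrix [M | v] gives c = (2, -3, 0, 2).
Check: 2f1 - 3f2 + 0·f3 + 2f4 = (-6, 3, 8, 6).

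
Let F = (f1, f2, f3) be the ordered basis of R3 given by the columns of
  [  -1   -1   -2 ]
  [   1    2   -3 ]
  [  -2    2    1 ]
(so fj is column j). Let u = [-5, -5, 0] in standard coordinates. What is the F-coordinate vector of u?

[u]_F is the unique c with M c = u, where M has columns f1, ..., f3.
Solving this 3x3 system gives c = (1, 0, 2).
Check: f1 + 0·f2 + 2f3 = [-5, -5, 0].

[1, 0, 2]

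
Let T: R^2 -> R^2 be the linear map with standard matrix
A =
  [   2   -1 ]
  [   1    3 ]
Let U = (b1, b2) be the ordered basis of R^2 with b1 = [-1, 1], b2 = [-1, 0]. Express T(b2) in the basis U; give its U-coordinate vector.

Compute T(b2) = A b2 = [-2, -1] in standard coordinates.
Then write this in U-coordinates: solve for y in y_1 b1 + y_2 b2 = [-2, -1].
This gives y = [-1, 3], which is column 2 of [T]_U.

[-1, 3]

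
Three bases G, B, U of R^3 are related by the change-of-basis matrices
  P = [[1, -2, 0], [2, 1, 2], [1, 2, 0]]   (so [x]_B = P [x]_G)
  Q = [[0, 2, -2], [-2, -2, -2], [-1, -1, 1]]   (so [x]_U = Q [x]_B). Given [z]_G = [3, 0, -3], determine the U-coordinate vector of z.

[-6, -12, 0]

Apply P to get B-coordinates [3, 0, 3], then Q to get U-coordinates.
The result is [z]_U = [-6, -12, 0].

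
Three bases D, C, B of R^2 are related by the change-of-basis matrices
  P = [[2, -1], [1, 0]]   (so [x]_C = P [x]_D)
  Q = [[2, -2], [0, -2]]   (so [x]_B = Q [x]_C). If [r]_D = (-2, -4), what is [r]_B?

First [r]_C = P [r]_D = (0, -2).
Then [r]_B = Q [r]_C = (4, 4).

(4, 4)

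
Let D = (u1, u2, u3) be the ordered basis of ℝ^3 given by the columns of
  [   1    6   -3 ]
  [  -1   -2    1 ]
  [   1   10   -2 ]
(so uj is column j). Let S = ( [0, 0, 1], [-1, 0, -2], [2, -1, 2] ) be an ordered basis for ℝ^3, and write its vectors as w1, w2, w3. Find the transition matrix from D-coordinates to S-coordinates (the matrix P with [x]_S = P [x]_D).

[[1, 2, 2], [1, -2, 1], [1, 2, -1]]

Let M have columns uj and N have columns wj. Then for every x, N [x]_S = x = M [x]_D, so P = N^(-1) M.
Since det N = 1, N^(-1) has integer entries; multiplying gives P = [[1, 2, 2], [1, -2, 1], [1, 2, -1]].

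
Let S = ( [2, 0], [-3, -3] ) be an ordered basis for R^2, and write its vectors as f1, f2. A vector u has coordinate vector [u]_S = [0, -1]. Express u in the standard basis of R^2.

By definition u = 0·f1 - f2.
Summing componentwise gives [3, 3].

[3, 3]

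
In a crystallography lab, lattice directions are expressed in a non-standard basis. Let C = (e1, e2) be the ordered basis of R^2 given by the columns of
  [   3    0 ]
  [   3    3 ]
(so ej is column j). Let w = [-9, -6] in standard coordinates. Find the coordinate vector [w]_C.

[-3, 1]

Write w = c_1 e1 + c_2 e2 and solve for the c_i.
System: 3c_1 + 0c_2 = -9, 3c_1 + 3c_2 = -6; solving gives c_1 = -3, c_2 = 1.
Check: -3e1 + e2 = [-9, -6].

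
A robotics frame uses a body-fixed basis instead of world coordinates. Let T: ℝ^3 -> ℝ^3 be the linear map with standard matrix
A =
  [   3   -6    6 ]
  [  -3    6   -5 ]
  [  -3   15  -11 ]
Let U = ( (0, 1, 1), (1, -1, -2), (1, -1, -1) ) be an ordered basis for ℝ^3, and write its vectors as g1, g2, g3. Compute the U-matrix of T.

The j-th column of [T]_U is [T(gj)]_U.
T(g1) = A g1 = (0, 1, 4) = g1 - 3g2 + 3g3, so column 1 is (1, -3, 3).
Repeating for g2, g3 and assembling the columns gives [[1, -2, -1], [-3, -3, 3], [3, 0, 0]].

[[1, -2, -1], [-3, -3, 3], [3, 0, 0]]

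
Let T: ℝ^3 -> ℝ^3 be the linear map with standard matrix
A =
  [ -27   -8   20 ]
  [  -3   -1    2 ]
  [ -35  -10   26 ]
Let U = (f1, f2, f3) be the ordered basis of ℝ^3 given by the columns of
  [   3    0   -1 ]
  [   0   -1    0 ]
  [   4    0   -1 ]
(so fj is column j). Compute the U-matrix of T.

[[0, 2, 2], [1, -1, -1], [1, -2, -1]]

Let P have columns f1, ..., f3. Then [T]_U = P^(-1) A P.
Here det P = -1, so P^(-1) is integer; computing A P first and then P^(-1)(A P) gives [[0, 2, 2], [1, -1, -1], [1, -2, -1]].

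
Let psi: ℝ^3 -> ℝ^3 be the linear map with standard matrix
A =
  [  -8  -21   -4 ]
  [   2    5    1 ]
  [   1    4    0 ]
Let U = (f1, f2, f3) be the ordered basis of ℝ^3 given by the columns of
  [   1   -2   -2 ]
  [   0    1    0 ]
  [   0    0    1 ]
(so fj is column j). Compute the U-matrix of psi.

With P the matrix whose columns are f1, ..., f3, [psi]_U = P^(-1) A P.
Column by column: psi(f1) = A f1 = <-8, 2, 1>; its U-coordinates <-2, 2, 1> give column 1.
Continuing for each basis vector yields [psi]_U = [[-2, 1, 2], [2, 1, -3], [1, 2, -2]].

[[-2, 1, 2], [2, 1, -3], [1, 2, -2]]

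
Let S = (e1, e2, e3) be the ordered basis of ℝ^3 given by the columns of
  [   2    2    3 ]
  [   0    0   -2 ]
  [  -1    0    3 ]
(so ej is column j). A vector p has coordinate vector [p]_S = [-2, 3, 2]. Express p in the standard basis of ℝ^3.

[8, -4, 8]

By definition p = -2e1 + 3e2 + 2e3.
Summing componentwise gives [8, -4, 8].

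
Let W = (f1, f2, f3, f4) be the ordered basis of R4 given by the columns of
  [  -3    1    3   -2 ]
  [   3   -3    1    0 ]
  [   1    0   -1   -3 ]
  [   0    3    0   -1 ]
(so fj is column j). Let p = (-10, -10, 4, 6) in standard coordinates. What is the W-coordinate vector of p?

(0, 2, -4, 0)

We seek scalars with c_1 f1 + ... + c_4 f4 = p; equivalently solve M c = p where the columns of M are f1, ..., f4.
Row-reducing the augmented matrix [M | p] gives c = (0, 2, -4, 0).
Check: 0·f1 + 2f2 - 4f3 + 0·f4 = (-10, -10, 4, 6).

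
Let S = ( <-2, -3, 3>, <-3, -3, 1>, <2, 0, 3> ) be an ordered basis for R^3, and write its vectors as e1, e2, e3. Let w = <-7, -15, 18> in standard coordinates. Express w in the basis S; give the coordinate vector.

We seek scalars with c_1 e1 + ... + c_3 e3 = w; equivalently solve M c = w where the columns of M are e1, ..., e3.
Solving this 3x3 system gives c = (2, 3, 3).
Check: 2e1 + 3e2 + 3e3 = <-7, -15, 18>.

<2, 3, 3>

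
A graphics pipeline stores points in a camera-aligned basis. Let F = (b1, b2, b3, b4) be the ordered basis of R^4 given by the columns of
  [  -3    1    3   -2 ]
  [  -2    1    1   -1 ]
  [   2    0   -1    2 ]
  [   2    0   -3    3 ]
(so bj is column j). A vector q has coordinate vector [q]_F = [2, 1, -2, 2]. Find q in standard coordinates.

[-15, -7, 10, 16]

The coordinates say q = 2b1 + b2 - 2b3 + 2b4; adding the scaled basis vectors gives [-15, -7, 10, 16].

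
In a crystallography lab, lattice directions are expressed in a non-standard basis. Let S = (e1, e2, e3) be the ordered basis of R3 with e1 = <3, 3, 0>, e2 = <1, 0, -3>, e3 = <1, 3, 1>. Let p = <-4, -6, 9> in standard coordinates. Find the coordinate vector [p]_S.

<1, -4, -3>

Write p = c_1 e1 + ... + c_3 e3 and solve for the c_i.
Row-reducing the augmented matrix [M | p] gives c = (1, -4, -3).
Check: e1 - 4e2 - 3e3 = <-4, -6, 9>.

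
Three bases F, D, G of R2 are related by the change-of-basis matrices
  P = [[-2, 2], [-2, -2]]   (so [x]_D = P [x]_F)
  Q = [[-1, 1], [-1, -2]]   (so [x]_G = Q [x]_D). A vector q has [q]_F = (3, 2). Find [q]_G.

(-8, 22)

Composing the changes, [q]_G = Q P [q]_F.
Q P = [[0, -4], [6, 2]]; applying this to (3, 2) gives (-8, 22).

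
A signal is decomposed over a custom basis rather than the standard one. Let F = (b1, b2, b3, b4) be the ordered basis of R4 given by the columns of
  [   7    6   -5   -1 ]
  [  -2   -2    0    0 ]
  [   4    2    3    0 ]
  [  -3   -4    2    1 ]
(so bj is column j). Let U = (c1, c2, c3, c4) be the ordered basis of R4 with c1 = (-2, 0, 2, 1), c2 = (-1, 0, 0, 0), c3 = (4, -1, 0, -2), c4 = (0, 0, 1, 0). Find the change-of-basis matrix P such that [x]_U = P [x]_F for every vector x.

[[1, 0, 2, 1], [-1, 2, 1, -1], [2, 2, 0, 0], [2, 2, -1, -2]]

Column j of P is [bj]_U, since P maps F-coordinates to U-coordinates.
Expressing b1 in U: b1 = c1 - c2 + 2c3 + 2c4, so column 1 of P is (1, -1, 2, 2).
Doing the same for each bj gives P = [[1, 0, 2, 1], [-1, 2, 1, -1], [2, 2, 0, 0], [2, 2, -1, -2]].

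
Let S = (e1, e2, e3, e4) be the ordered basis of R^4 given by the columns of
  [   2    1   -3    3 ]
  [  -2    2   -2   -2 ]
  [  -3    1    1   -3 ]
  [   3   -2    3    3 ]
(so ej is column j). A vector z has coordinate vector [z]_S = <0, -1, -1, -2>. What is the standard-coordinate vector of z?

By definition z = 0·e1 - e2 - e3 - 2e4.
Summing componentwise gives <-4, 4, 4, -7>.

<-4, 4, 4, -7>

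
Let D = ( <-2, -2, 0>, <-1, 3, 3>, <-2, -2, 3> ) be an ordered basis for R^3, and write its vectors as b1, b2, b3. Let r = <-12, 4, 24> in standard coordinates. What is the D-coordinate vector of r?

We seek scalars with c_1 b1 + ... + c_3 b3 = r; equivalently solve M c = r where the columns of M are b1, ..., b3.
Row-reducing the augmented matrix [M | r] gives c = (0, 4, 4).
Check: 0·b1 + 4b2 + 4b3 = <-12, 4, 24>.

<0, 4, 4>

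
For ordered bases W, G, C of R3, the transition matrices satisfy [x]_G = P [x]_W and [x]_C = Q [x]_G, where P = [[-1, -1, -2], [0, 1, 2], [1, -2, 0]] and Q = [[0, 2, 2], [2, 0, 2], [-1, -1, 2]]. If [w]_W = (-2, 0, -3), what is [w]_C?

Apply P to get G-coordinates (8, -6, -2), then Q to get C-coordinates.
The result is [w]_C = (-16, 12, -6).

(-16, 12, -6)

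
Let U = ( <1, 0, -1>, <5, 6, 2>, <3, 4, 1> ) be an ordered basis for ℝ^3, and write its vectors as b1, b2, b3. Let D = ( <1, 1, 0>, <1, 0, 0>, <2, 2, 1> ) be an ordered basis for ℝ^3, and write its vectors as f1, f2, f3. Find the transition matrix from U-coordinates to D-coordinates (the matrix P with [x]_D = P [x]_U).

Let M have columns bj and N have columns fj. Then for every x, N [x]_D = x = M [x]_U, so P = N^(-1) M.
Since det N = -1, N^(-1) has integer entries; multiplying gives P = [[2, 2, 2], [1, -1, -1], [-1, 2, 1]].

[[2, 2, 2], [1, -1, -1], [-1, 2, 1]]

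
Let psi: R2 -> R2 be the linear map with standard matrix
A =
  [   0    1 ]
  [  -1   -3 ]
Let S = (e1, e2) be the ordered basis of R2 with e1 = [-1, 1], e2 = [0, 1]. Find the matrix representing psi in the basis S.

Let P have columns e1, e2. Then [psi]_S = P^(-1) A P.
Here det P = -1, so P^(-1) is integer; computing A P first and then P^(-1)(A P) gives [[-1, -1], [-1, -2]].

[[-1, -1], [-1, -2]]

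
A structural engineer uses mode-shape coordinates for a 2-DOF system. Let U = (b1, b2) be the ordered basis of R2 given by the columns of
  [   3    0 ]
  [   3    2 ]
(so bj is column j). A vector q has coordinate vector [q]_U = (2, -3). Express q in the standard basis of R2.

q = M [q]_U, where M has columns b1, b2.
Carrying out the matrix-vector product, q = (6, 0).

(6, 0)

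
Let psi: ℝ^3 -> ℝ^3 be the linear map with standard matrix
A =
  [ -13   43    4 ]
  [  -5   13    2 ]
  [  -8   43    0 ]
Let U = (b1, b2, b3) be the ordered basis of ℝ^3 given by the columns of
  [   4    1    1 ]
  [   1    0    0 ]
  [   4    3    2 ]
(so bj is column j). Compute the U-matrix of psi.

[[1, 1, -1], [1, -2, -2], [2, -3, 1]]

The j-th column of [psi]_U is [psi(bj)]_U.
psi(b1) = A b1 = [7, 1, 11] = b1 + b2 + 2b3, so column 1 is [1, 1, 2].
Repeating for b2, b3 and assembling the columns gives [[1, 1, -1], [1, -2, -2], [2, -3, 1]].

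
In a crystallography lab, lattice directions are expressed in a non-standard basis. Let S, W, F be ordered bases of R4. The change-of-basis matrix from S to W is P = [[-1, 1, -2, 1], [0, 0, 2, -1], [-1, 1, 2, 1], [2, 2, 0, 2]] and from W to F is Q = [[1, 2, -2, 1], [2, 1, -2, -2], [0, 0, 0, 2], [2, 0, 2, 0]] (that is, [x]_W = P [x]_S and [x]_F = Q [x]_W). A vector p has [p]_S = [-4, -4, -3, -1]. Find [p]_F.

[-9, 55, -36, -4]

Composing the changes, [p]_F = Q P [p]_S.
Q P = [[3, 1, -2, -1], [-4, -4, -6, -5], [4, 4, 0, 4], [-4, 4, 0, 4]]; applying this to [-4, -4, -3, -1] gives [-9, 55, -36, -4].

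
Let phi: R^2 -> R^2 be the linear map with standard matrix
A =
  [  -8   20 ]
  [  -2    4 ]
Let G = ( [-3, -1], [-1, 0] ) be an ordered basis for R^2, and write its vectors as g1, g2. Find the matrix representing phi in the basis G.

[[-2, -2], [2, -2]]

The j-th column of [phi]_G is [phi(gj)]_G.
phi(g1) = A g1 = [4, 2] = -2g1 + 2g2, so column 1 is [-2, 2].
Repeating for g2 and assembling the columns gives [[-2, -2], [2, -2]].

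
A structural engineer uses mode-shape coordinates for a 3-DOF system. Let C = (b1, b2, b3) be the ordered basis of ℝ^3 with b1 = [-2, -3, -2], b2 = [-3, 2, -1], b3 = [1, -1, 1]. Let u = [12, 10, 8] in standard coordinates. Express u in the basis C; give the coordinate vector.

Write u = c_1 b1 + ... + c_3 b3 and solve for the c_i.
Solving this 3x3 system gives c = (-4, -2, -2).
Check: -4b1 - 2b2 - 2b3 = [12, 10, 8].

[-4, -2, -2]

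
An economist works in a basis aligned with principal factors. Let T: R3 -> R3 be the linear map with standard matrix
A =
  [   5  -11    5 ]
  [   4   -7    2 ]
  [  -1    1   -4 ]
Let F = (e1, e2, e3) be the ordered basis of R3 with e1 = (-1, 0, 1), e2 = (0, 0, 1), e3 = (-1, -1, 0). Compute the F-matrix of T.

With P the matrix whose columns are e1, ..., e3, [T]_F = P^(-1) A P.
Column by column: T(e1) = A e1 = (0, -2, -3); its F-coordinates (-2, -1, 2) give column 1.
Continuing for each basis vector yields [T]_F = [[-2, -3, -3], [-1, -1, 3], [2, -2, -3]].

[[-2, -3, -3], [-1, -1, 3], [2, -2, -3]]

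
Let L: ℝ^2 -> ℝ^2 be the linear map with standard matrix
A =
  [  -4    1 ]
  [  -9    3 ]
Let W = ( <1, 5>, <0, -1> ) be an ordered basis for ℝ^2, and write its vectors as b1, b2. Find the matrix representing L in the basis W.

[[1, -1], [-1, -2]]

With P the matrix whose columns are b1, b2, [L]_W = P^(-1) A P.
Column by column: L(b1) = A b1 = <1, 6>; its W-coordinates <1, -1> give column 1.
Continuing for each basis vector yields [L]_W = [[1, -1], [-1, -2]].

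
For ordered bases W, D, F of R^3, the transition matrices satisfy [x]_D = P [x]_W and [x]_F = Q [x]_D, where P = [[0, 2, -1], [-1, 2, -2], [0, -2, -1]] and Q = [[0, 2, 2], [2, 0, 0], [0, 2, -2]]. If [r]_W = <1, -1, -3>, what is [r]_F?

Composing the changes, [r]_F = Q P [r]_W.
Q P = [[-2, 0, -6], [0, 4, -2], [-2, 8, -2]]; applying this to <1, -1, -3> gives <16, 2, -4>.

<16, 2, -4>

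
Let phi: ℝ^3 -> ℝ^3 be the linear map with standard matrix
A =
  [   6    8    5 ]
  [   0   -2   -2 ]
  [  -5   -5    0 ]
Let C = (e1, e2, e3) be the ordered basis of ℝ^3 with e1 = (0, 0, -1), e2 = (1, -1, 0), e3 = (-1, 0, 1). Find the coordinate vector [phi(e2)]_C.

(0, -2, 0)

Compute phi(e2) = A e2 = (-2, 2, 0) in standard coordinates.
Then write this in C-coordinates: solve for y in y_1 e1 + ... + y_3 e3 = (-2, 2, 0).
This gives y = (0, -2, 0), which is column 2 of [phi]_C.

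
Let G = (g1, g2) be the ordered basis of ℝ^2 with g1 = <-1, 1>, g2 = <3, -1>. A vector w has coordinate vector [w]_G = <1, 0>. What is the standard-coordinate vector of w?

<-1, 1>

w = M [w]_G, where M has columns g1, g2.
Carrying out the matrix-vector product, w = <-1, 1>.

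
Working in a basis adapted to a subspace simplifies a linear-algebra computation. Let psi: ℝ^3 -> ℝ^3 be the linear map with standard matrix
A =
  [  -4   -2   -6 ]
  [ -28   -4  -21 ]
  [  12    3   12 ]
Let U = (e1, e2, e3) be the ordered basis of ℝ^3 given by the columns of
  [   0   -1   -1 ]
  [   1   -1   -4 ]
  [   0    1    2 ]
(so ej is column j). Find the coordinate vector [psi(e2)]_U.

Compute psi(e2) = A e2 = <0, 11, -3> in standard coordinates.
Then write this in U-coordinates: solve for y in y_1 e1 + ... + y_3 e3 = <0, 11, -3>.
This gives y = <2, 3, -3>, which is column 2 of [psi]_U.

<2, 3, -3>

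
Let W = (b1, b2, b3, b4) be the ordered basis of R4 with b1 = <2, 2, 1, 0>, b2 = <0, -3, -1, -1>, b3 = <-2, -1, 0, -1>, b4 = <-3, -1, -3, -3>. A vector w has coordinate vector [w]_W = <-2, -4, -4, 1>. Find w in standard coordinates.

w = M [w]_W, where M has columns b1, ..., b4.
Carrying out the matrix-vector product, w = <1, 11, -1, 5>.

<1, 11, -1, 5>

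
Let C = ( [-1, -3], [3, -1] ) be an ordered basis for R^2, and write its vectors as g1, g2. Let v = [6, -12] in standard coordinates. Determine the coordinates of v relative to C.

[3, 3]

[v]_C is the unique c with M c = v, where M has columns g1, g2.
System: -c_1 + 3c_2 = 6, -3c_1 - c_2 = -12; solving gives c_1 = 3, c_2 = 3.
Check: 3g1 + 3g2 = [6, -12].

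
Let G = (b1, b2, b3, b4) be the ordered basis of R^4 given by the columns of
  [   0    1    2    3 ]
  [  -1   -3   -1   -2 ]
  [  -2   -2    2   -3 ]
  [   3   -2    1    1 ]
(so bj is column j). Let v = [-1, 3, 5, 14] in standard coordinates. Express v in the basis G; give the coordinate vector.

[v]_G is the unique c with M c = v, where M has columns b1, ..., b4.
Gaussian elimination on [M | v] yields c = (3, -2, 2, -1).
Check: 3b1 - 2b2 + 2b3 - b4 = [-1, 3, 5, 14].

[3, -2, 2, -1]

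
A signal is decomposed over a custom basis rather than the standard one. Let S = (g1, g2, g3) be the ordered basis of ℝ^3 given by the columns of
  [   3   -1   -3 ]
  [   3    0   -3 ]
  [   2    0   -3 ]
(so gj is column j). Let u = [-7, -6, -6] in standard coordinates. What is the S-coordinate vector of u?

[0, 1, 2]

We seek scalars with c_1 g1 + ... + c_3 g3 = u; equivalently solve M c = u where the columns of M are g1, ..., g3.
Solving this 3x3 system gives c = (0, 1, 2).
Check: 0·g1 + g2 + 2g3 = [-7, -6, -6].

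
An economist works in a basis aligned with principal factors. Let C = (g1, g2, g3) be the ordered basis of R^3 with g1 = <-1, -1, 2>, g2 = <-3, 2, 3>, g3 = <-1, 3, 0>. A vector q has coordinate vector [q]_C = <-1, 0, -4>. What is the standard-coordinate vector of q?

q = M [q]_C, where M has columns g1, ..., g3.
Carrying out the matrix-vector product, q = <5, -11, -2>.

<5, -11, -2>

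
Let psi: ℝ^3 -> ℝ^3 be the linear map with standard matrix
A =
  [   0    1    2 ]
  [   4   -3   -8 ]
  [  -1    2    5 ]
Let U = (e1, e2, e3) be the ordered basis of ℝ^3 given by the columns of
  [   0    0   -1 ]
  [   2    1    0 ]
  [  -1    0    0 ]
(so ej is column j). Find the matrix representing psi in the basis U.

The j-th column of [psi]_U is [psi(ej)]_U.
psi(e1) = A e1 = <0, 2, -1> = e1 + 0·e2 + 0·e3, so column 1 is <1, 0, 0>.
Repeating for e2, e3 and assembling the columns gives [[1, -2, -1], [0, 1, -2], [0, -1, 0]].

[[1, -2, -1], [0, 1, -2], [0, -1, 0]]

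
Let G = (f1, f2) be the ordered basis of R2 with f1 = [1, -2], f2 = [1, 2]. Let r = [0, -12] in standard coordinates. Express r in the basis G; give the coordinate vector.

[3, -3]

We seek scalars with c_1 f1 + c_2 f2 = r; equivalently solve M c = r where the columns of M are f1, f2.
System: c_1 + c_2 = 0, -2c_1 + 2c_2 = -12; solving gives c_1 = 3, c_2 = -3.
Check: 3f1 - 3f2 = [0, -12].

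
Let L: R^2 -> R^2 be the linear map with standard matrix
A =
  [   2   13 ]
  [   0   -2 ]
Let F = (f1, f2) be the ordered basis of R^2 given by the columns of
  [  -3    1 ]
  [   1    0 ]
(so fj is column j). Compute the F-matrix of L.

With P the matrix whose columns are f1, f2, [L]_F = P^(-1) A P.
Column by column: L(f1) = A f1 = <7, -2>; its F-coordinates <-2, 1> give column 1.
Continuing for each basis vector yields [L]_F = [[-2, 0], [1, 2]].

[[-2, 0], [1, 2]]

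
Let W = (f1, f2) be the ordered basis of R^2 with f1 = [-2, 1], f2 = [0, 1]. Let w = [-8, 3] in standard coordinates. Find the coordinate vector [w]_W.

[w]_W is the unique c with M c = w, where M has columns f1, f2.
System: -2c_1 + 0c_2 = -8, c_1 + c_2 = 3; solving gives c_1 = 4, c_2 = -1.
Check: 4f1 - f2 = [-8, 3].

[4, -1]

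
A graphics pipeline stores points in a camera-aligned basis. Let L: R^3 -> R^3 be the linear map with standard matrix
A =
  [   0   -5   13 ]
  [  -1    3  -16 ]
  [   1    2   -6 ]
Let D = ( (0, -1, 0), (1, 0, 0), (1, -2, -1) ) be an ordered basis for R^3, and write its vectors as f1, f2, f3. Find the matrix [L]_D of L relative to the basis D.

[[-1, 3, -3], [3, 1, 0], [2, -1, -3]]

Let P have columns f1, ..., f3. Then [L]_D = P^(-1) A P.
Here det P = -1, so P^(-1) is integer; computing A P first and then P^(-1)(A P) gives [[-1, 3, -3], [3, 1, 0], [2, -1, -3]].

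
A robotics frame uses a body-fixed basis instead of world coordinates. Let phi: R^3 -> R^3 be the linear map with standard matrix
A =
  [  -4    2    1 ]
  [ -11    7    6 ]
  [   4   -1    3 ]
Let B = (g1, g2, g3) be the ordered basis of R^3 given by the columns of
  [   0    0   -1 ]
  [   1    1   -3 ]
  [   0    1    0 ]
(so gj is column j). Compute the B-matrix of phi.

[[2, 2, -3], [-1, 2, -1], [-2, -3, 2]]

Let P have columns g1, ..., g3. Then [phi]_B = P^(-1) A P.
Here det P = -1, so P^(-1) is integer; computing A P first and then P^(-1)(A P) gives [[2, 2, -3], [-1, 2, -1], [-2, -3, 2]].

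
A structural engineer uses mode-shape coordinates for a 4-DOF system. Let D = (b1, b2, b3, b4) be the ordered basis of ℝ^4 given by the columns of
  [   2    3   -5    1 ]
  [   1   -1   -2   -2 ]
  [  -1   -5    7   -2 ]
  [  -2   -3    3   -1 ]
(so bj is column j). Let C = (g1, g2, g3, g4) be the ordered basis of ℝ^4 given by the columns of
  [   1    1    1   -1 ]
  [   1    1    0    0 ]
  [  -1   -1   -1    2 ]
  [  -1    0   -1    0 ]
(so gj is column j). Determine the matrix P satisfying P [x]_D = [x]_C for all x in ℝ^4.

Column j of P is [bj]_C, since P maps D-coordinates to C-coordinates.
Expressing b1 in C: b1 = 0·g1 + g2 + 2g3 + g4, so column 1 of P is (0, 1, 2, 1).
Doing the same for each bj gives P = [[0, 1, -2, -1], [1, -2, 0, -1], [2, 2, -1, 2], [1, -2, 2, -1]].

[[0, 1, -2, -1], [1, -2, 0, -1], [2, 2, -1, 2], [1, -2, 2, -1]]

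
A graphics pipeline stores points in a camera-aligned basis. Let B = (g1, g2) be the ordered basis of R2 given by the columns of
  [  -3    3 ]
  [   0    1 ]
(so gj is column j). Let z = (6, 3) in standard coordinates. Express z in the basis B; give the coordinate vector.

[z]_B is the unique c with M c = z, where M has columns g1, g2.
System: -3c_1 + 3c_2 = 6, 0c_1 + c_2 = 3; solving gives c_1 = 1, c_2 = 3.
Check: g1 + 3g2 = (6, 3).

(1, 3)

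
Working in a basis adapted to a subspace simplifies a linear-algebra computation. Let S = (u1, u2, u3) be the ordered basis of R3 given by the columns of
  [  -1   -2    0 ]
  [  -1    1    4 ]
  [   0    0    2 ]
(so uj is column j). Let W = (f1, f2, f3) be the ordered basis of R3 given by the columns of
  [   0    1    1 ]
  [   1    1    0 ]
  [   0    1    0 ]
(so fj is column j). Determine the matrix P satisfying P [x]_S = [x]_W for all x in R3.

[[-1, 1, 2], [0, 0, 2], [-1, -2, -2]]

Take x = uj: its S-coordinates are the j-th standard unit vector, so P e_j — column j of P — equals [uj]_W.
u1 = -f1 + 0·f2 - f3, giving column 1 = <-1, 0, -1>; repeating for each j gives P = [[-1, 1, 2], [0, 0, 2], [-1, -2, -2]].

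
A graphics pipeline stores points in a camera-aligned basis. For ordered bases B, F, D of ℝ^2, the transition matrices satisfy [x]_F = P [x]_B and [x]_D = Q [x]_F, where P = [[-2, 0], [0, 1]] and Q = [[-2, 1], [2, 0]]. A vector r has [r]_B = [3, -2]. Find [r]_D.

[10, -12]

Composing the changes, [r]_D = Q P [r]_B.
Q P = [[4, 1], [-4, 0]]; applying this to [3, -2] gives [10, -12].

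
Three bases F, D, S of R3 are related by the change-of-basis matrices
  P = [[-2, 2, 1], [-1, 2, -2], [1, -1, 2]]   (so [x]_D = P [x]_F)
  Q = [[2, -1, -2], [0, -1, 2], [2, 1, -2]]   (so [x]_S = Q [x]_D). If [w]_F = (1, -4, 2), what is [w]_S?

First [w]_D = P [w]_F = (-8, -13, 9).
Then [w]_S = Q [w]_D = (-21, 31, -47).

(-21, 31, -47)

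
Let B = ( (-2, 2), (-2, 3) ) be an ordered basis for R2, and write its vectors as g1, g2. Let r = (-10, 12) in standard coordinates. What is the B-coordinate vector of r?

(3, 2)

[r]_B is the unique c with M c = r, where M has columns g1, g2.
System: -2c_1 - 2c_2 = -10, 2c_1 + 3c_2 = 12; solving gives c_1 = 3, c_2 = 2.
Check: 3g1 + 2g2 = (-10, 12).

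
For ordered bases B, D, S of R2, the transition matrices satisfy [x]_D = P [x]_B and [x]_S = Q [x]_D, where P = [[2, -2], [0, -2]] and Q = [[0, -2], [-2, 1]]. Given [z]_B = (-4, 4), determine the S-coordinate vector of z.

(16, 24)

Apply P to get D-coordinates (-16, -8), then Q to get S-coordinates.
The result is [z]_S = (16, 24).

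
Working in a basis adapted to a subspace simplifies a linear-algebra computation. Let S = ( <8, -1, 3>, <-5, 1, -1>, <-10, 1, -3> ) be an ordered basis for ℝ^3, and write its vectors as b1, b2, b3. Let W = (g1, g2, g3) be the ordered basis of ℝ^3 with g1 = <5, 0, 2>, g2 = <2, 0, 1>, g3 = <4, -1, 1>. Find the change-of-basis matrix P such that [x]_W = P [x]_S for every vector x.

[[0, -1, -2], [2, 2, 2], [1, -1, -1]]

Column j of P is [bj]_W, since P maps S-coordinates to W-coordinates.
Expressing b1 in W: b1 = 0·g1 + 2g2 + g3, so column 1 of P is <0, 2, 1>.
Doing the same for each bj gives P = [[0, -1, -2], [2, 2, 2], [1, -1, -1]].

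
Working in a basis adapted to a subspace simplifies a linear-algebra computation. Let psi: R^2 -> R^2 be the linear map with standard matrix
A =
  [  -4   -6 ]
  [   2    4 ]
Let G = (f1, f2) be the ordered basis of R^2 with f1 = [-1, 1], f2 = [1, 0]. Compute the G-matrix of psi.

With P the matrix whose columns are f1, f2, [psi]_G = P^(-1) A P.
Column by column: psi(f1) = A f1 = [-2, 2]; its G-coordinates [2, 0] give column 1.
Continuing for each basis vector yields [psi]_G = [[2, 2], [0, -2]].

[[2, 2], [0, -2]]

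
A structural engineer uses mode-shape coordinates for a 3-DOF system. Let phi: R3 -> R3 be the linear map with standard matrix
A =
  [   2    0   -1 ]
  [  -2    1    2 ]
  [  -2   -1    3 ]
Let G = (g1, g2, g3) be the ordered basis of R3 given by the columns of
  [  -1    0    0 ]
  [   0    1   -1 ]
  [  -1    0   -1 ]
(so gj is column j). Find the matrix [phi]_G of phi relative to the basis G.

With P the matrix whose columns are g1, ..., g3, [phi]_G = P^(-1) A P.
Column by column: phi(g1) = A g1 = [-1, 0, -1]; its G-coordinates [1, 0, 0] give column 1.
Continuing for each basis vector yields [phi]_G = [[1, 0, -1], [0, 2, 0], [0, 1, 3]].

[[1, 0, -1], [0, 2, 0], [0, 1, 3]]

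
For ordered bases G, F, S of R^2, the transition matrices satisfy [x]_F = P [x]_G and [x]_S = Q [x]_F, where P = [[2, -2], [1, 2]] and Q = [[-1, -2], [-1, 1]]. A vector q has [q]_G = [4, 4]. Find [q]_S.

[-24, 12]

First [q]_F = P [q]_G = [0, 12].
Then [q]_S = Q [q]_F = [-24, 12].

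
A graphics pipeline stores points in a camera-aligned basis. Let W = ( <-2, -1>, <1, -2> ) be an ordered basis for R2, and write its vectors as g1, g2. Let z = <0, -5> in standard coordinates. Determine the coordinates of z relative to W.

We seek scalars with c_1 g1 + c_2 g2 = z; equivalently solve M c = z where the columns of M are g1, g2.
System: -2c_1 + c_2 = 0, -c_1 - 2c_2 = -5; solving gives c_1 = 1, c_2 = 2.
Check: g1 + 2g2 = <0, -5>.

<1, 2>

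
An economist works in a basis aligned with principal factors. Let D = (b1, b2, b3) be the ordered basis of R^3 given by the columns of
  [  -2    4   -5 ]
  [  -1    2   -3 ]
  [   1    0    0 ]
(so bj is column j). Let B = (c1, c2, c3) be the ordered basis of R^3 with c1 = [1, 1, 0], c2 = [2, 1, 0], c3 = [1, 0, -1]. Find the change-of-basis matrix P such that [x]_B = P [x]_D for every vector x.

Column j of P is [bj]_B, since P maps D-coordinates to B-coordinates.
Expressing b1 in B: b1 = -c1 + 0·c2 - c3, so column 1 of P is [-1, 0, -1].
Doing the same for each bj gives P = [[-1, 0, -1], [0, 2, -2], [-1, 0, 0]].

[[-1, 0, -1], [0, 2, -2], [-1, 0, 0]]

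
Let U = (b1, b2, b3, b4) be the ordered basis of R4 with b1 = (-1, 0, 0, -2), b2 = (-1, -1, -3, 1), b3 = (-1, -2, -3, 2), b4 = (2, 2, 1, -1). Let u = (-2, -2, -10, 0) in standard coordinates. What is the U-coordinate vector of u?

(2, 2, 2, 2)

Write u = c_1 b1 + ... + c_4 b4 and solve for the c_i.
Solving this 4x4 system gives c = (2, 2, 2, 2).
Check: 2b1 + 2b2 + 2b3 + 2b4 = (-2, -2, -10, 0).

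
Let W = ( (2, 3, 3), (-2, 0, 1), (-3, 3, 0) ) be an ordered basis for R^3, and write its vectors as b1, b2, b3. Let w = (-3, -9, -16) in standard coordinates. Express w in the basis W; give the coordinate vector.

(-4, -4, 1)

We seek scalars with c_1 b1 + ... + c_3 b3 = w; equivalently solve M c = w where the columns of M are b1, ..., b3.
Row-reducing the augmented matrix [M | w] gives c = (-4, -4, 1).
Check: -4b1 - 4b2 + b3 = (-3, -9, -16).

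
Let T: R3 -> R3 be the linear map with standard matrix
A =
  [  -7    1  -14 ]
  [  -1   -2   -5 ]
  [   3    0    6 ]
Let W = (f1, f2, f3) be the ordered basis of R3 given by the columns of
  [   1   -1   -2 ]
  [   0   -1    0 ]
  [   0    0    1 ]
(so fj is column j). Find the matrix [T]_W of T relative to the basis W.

Let P have columns f1, ..., f3. Then [T]_W = P^(-1) A P.
Here det P = -1, so P^(-1) is integer; computing A P first and then P^(-1)(A P) gives [[0, -3, 3], [1, -3, 3], [3, -3, 0]].

[[0, -3, 3], [1, -3, 3], [3, -3, 0]]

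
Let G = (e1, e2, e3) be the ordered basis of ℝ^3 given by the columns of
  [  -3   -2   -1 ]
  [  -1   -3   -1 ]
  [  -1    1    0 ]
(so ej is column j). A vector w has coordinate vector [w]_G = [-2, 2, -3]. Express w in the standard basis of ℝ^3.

[5, -1, 4]

The coordinates say w = -2e1 + 2e2 - 3e3; adding the scaled basis vectors gives [5, -1, 4].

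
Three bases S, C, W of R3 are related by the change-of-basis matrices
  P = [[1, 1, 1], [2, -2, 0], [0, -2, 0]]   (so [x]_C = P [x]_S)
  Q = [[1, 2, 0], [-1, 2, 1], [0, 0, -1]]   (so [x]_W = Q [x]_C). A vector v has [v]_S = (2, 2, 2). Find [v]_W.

Apply P to get C-coordinates (6, 0, -4), then Q to get W-coordinates.
The result is [v]_W = (6, -10, 4).

(6, -10, 4)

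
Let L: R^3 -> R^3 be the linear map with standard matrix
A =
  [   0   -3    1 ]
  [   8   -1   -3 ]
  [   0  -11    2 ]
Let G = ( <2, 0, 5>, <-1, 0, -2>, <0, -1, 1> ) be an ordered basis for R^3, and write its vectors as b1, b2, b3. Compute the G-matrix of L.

Let P have columns b1, ..., b3. Then [L]_G = P^(-1) A P.
Here det P = 1, so P^(-1) is integer; computing A P first and then P^(-1)(A P) gives [[1, -2, 3], [-3, -2, 2], [-1, 2, 2]].

[[1, -2, 3], [-3, -2, 2], [-1, 2, 2]]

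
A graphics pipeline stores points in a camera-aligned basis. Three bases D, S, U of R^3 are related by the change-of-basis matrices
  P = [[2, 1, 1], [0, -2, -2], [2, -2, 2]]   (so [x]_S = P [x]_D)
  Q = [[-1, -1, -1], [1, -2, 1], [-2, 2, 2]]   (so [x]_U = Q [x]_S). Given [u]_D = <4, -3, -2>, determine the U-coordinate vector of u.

<-23, -7, 34>

Composing the changes, [u]_U = Q P [u]_D.
Q P = [[-4, 3, -1], [4, 3, 7], [0, -10, -2]]; applying this to <4, -3, -2> gives <-23, -7, 34>.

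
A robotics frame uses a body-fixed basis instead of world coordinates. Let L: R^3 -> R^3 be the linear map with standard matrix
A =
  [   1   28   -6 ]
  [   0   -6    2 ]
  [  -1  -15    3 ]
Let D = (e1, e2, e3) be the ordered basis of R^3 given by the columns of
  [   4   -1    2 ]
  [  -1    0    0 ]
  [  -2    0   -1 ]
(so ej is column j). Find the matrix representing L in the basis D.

The j-th column of [L]_D is [L(ej)]_D.
L(e1) = A e1 = [-12, 2, 5] = -2e1 + 2e2 - e3, so column 1 is [-2, 2, -1].
Repeating for e2, e3 and assembling the columns gives [[-2, 0, 2], [2, -1, 2], [-1, -1, 1]].

[[-2, 0, 2], [2, -1, 2], [-1, -1, 1]]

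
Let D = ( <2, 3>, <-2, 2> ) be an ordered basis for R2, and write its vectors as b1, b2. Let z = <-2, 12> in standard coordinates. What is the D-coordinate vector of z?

<2, 3>

[z]_D is the unique c with M c = z, where M has columns b1, b2.
System: 2c_1 - 2c_2 = -2, 3c_1 + 2c_2 = 12; solving gives c_1 = 2, c_2 = 3.
Check: 2b1 + 3b2 = <-2, 12>.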